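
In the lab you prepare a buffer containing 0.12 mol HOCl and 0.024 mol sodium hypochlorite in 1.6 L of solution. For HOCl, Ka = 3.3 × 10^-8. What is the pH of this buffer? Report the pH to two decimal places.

pH = 6.78

pKa = −log(3.3 × 10^-8) = 7.481
pH = pKa + log([A⁻]/[HA]) = 7.481 + log(0.024/0.12)
pH = 7.481 + (-0.699) = 6.78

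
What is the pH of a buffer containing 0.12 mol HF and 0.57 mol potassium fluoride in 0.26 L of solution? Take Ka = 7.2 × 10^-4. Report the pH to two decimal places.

pH = 3.82

pKa = −log(7.2 × 10^-4) = 3.143
pH = pKa + log([A⁻]/[HA]) = 3.143 + log(0.57/0.12)
pH = 3.143 + (+0.677) = 3.82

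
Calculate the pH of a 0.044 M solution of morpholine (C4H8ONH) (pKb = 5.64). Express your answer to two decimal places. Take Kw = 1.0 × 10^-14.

C4H8ONH + H2O ⇌ C4H8ONH2+ + OH-
Kb = 10^(−5.64) = 2.29 × 10^-6
From the ICE table, Kb = x²/(0.044 − x) = 2.29 × 10^-6.
Neglecting x in the denominator: x = √(2.29 × 10^-6 × 0.044) = 3.17 × 10^-4 M
(x/C₀ = 0.72% < 5%, so the approximation holds.)
pOH = −log(3.17 × 10^-4) = 3.50; pH = 14.00 − 3.50 = 10.50

pH = 10.50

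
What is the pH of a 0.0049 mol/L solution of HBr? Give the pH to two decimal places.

HBr is a strong acid and dissociates completely, so [H+] = 0.0049 M.
pH = -log(0.0049) = 2.31

pH = 2.31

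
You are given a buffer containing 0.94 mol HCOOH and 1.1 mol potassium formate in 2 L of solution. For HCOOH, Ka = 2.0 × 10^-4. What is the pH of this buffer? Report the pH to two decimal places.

pKa = −log(2.0 × 10^-4) = 3.699
Using pH = pKa + log([base]/[acid]) with [base]/[acid] = 1.1/0.94:
pH = 3.699 + (+0.068) = 3.77

pH = 3.77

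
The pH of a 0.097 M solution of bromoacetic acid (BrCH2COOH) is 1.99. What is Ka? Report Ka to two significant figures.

[H+] = 10^(-1.99) = 1.02 × 10^-2 M
At equilibrium [HA] = 0.097 − 1.02 × 10^-2 = 8.68 × 10^-2 M
Ka = [H+][A-]/[HA] = (1.02 × 10^-2)² / 8.68 × 10^-2 = 1.2 × 10^-3

Ka = 1.2 × 10^-3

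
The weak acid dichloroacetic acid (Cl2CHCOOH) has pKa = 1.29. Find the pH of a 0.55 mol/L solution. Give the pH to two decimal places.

Cl2CHCOOH ⇌ Cl2CHCOO- + H+
Ka = 10^(−1.29) = 5.13 × 10^-2
Let x = [H+] at equilibrium. Ka = x²/(0.55 − x).
x is not negligible relative to C₀; solve x² + 0.0513·x − 0.0282 = 0.
x = [−0.0513 + √(0.0513² + 0.113)]/2 = 1.44 × 10^-1 M
pH = −log(1.44 × 10^-1) = 0.84

pH = 0.84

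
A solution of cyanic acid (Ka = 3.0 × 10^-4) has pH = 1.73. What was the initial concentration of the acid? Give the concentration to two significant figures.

[H+] = 10^(-1.73) = 1.86 × 10^-2 M = x
Ka = x²/(C₀ − x) ⇒ C₀ = x + x²/Ka
C₀ = 1.86 × 10^-2 + (1.86 × 10^-2)²/(3.0 × 10^-4) = 1.17 M

C₀ = 1.2 M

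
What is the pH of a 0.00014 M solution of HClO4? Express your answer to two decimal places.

HClO4 is a strong acid and dissociates completely, so [H+] = 0.00014 M.
pH = -log(0.00014) = 3.85

pH = 3.85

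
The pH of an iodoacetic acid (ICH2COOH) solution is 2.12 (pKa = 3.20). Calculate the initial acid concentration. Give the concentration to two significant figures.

[H+] = 10^(-2.12) = 7.59 × 10^-3 M = x
Ka = 10^(−3.20) = 6.31 × 10^-4
Ka = x²/(C₀ − x) ⇒ C₀ = x + x²/Ka
C₀ = 7.59 × 10^-3 + (7.59 × 10^-3)²/(6.31 × 10^-4) = 9.89 × 10^-2 M

C₀ = 9.9 × 10^-2 M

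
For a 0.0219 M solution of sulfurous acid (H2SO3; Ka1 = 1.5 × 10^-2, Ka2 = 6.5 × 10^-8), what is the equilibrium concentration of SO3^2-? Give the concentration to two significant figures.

6.5 × 10^-8 M

First ionization gives [H+] ≈ [HSO3-] = 1.21 × 10^-2 M.
Second step: Ka2 = [H+][SO3^2-]/[HSO3-] ≈ [SO3^2-] (since [H+] ≈ [HSO3-]).
So [SO3^2-] ≈ Ka2.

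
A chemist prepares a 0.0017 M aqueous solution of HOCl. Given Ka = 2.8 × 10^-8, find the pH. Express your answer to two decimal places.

HOCl ⇌ OCl- + H+
Ka = [H+]²/(0.0017 − [H+]) = 2.8 × 10^-8
Since Ka ≪ C₀, [H+] ≈ √(Ka·C₀) = 6.90 × 10^-6 M.
pH = −log(6.90 × 10^-6) = 5.16

pH = 5.16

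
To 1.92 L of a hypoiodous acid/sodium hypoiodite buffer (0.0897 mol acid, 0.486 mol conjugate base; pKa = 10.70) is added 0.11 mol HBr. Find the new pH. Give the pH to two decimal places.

Added H+ converts OI- to HOI: HOI → 0.2 mol, OI- → 0.376 mol.
pH = pKa + log([A⁻]/[HA]) = 10.70 + log(0.376/0.2) = 10.70 +0.274

pH = 10.97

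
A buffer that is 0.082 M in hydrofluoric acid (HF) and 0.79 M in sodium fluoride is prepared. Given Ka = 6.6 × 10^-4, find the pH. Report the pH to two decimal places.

pKa = −log(6.6 × 10^-4) = 3.180
Henderson–Hasselbalch: pH = pKa + log([F-]/[HF]) = 3.180 + log(0.79/0.082)
pH = 3.180 + (+0.984) = 4.16

pH = 4.16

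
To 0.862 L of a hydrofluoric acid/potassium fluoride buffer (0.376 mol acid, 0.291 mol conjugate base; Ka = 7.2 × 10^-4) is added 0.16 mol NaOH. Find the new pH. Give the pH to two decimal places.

pH = 3.46

OH- converts HF to F-: HF → 0.216 mol, F- → 0.451 mol.
pKa = −log(7.2 × 10^-4) = 3.143
pH = pKa + log([A⁻]/[HA]) = 3.143 + log(0.451/0.216) = 3.143 +0.320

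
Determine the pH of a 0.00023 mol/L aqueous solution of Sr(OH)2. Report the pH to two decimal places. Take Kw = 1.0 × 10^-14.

pH = 10.66

Sr(OH)2 is a strong base (each formula unit releases 2 OH-); [OH-] = 0.00046 M.
pOH = -log(0.00046) = 3.34
pH = 14.00 - 3.34 = 10.66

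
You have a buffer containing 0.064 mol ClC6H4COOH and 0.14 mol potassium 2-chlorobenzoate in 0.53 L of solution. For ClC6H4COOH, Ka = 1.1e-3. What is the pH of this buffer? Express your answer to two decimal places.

pKa = −log(1.1 × 10^-3) = 2.959
pH = pKa + log([A⁻]/[HA]) = 2.959 + log(0.14/0.064)
pH = 2.959 + (+0.340) = 3.30

pH = 3.30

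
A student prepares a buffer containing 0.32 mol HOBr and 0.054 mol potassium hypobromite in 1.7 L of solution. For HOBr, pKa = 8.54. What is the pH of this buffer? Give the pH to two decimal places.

pH = pKa + log([A⁻]/[HA]) = 8.54 + log(0.054/0.32)
pH = 8.54 + (-0.773) = 7.77

pH = 7.77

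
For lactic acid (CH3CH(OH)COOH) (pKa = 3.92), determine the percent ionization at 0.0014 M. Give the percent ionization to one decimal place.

25.3%

CH3CH(OH)COOH ⇌ CH3CH(OH)COO- + H+; let x = [H+] at equilibrium.
Ka = 10^(−3.92) = 1.20 × 10^-4
Ka = x²/(C₀ − x); solving the quadratic gives x = 3.54 × 10^-4 M.
Fraction ionized = 3.54 × 10^-4 / 0.0014 = 0.2529 → 25.3%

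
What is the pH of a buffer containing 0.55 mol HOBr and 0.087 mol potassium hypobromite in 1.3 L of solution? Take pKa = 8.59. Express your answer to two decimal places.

Henderson–Hasselbalch: pH = pKa + log([OBr-]/[HOBr]) = 8.59 + log(0.087/0.55)
pH = 8.59 + (-0.801) = 7.79

pH = 7.79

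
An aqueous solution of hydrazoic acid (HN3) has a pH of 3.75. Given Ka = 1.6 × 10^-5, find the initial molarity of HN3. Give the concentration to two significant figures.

C₀ = 2.2 × 10^-3 M

[H+] = 10^(-3.75) = 1.78 × 10^-4 M = x
Ka = x²/(C₀ − x) ⇒ C₀ = x + x²/Ka
C₀ = 1.78 × 10^-4 + (1.78 × 10^-4)²/(1.6 × 10^-5) = 2.16 × 10^-3 M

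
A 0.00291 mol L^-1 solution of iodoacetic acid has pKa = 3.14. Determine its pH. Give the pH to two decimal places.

ICH2COOH ⇌ ICH2COO- + H+
Ka = 10^(−3.14) = 7.24 × 10^-4
Ka = [H+]²/(0.00291 − [H+]) = 7.24 × 10^-4
Here C₀/Ka ≈ 4.02, so the small-[H+] approximation fails. Use the quadratic:
[H+] = (−Ka + √(Ka² + 4·Ka·C₀))/2 = 1.13 × 10^-3 M
pH = −log[H+] = −log(1.13 × 10^-3) = 2.95

pH = 2.95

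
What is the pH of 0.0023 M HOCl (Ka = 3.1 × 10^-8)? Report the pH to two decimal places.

pH = 5.07

HOCl ⇌ OCl- + H+
From the ICE table, Ka = x²/(0.0023 − x) = 3.1 × 10^-8.
Neglecting x in the denominator: x = √(3.1 × 10^-8 × 0.0023) = 8.44 × 10^-6 M
pH = −log(8.44 × 10^-6) = 5.07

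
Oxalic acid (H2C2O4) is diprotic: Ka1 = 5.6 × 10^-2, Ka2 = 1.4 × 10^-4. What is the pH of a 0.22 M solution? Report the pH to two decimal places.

Ka1 ≫ Ka2, so treat the first dissociation as the only significant source of H+.
Ka1 = x²/(0.22 − x) = 5.6 × 10^-2
Solving the quadratic: x = (−Ka1 + √(Ka1² + 4·Ka1·C₀))/2 = 8.65 × 10^-2 M
pH = −log(8.65 × 10^-2) = 1.06

pH = 1.06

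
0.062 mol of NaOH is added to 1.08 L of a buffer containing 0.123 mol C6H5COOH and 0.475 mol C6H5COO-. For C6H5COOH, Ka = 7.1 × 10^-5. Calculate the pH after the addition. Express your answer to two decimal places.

OH- converts C6H5COOH to C6H5COO-: C6H5COOH → 0.061 mol, C6H5COO- → 0.537 mol.
pKa = −log(7.1 × 10^-5) = 4.149
Henderson–Hasselbalch with mole ratio 0.537/0.061: pH = 4.149 + (+0.945)

pH = 5.09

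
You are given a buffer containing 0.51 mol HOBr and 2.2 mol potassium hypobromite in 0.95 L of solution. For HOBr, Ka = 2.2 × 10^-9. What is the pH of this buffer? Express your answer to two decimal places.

pKa = −log(2.2 × 10^-9) = 8.658
Using pH = pKa + log([base]/[acid]) with [base]/[acid] = 2.2/0.51:
pH = 8.658 + (+0.635) = 9.29

pH = 9.29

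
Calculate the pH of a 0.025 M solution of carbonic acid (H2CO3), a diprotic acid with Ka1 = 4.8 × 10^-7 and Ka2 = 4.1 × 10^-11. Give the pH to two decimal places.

Ka1 ≫ Ka2, so treat the first dissociation as the only significant source of H+.
Ka1 = x²/(0.025 − x) = 4.8 × 10^-7
x ≈ √(4.8 × 10^-7 × 0.025) = 1.10 × 10^-4 M
pH = −log(1.10 × 10^-4) = 3.96

pH = 3.96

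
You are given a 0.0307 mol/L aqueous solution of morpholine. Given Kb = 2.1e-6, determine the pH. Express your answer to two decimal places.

C4H8ONH + H2O ⇌ C4H8ONH2+ + OH-
Kb = x²/(0.0307 − x) = 2.1 × 10^-6
Neglecting x in the denominator: x = √(2.1 × 10^-6 × 0.0307) = 2.54 × 10^-4 M
pOH = 3.60, so pH = 14.00 − pOH = 10.40

pH = 10.40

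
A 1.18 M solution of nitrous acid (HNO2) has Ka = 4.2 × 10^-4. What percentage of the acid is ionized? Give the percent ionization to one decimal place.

1.9%

HNO2 ⇌ NO2- + H+; let x = [H+] at equilibrium.
x ≈ √(Ka·C₀) = √(4.2 × 10^-4 × 1.18) = 2.23 × 10^-2 M
% ionization = x/C₀ × 100% = 2.23 × 10^-2/1.18 × 100% = 1.9%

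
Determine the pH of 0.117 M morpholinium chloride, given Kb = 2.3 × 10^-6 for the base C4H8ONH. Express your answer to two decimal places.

C4H8ONH2+ is the conjugate acid of the weak base C4H8ONH.
Ka = Kw/Kb = 1.0×10^-14 / 2.3 × 10^-6 = 4.35 × 10^-9
From the ICE table, Ka = x²/(0.117 − x) = 4.35 × 10^-9.
Since Ka ≪ C₀, x ≈ √(Ka·C₀) = 2.26 × 10^-5 M.
pH = −log[H+] = −log(2.26 × 10^-5) = 4.65

pH = 4.65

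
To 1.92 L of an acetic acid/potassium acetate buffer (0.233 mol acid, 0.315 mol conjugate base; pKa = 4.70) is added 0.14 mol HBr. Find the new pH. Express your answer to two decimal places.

pH = 4.37

After neutralization: n(CH3COOH) = 0.373 mol, n(CH3COO-) = 0.175 mol.
pH = pKa + log([A⁻]/[HA]) = 4.70 + log(0.175/0.373) = 4.70 -0.329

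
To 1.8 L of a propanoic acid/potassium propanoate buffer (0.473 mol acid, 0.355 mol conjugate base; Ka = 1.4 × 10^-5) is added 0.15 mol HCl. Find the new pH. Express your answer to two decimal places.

pH = 4.37

Added H+ converts CH3CH2COO- to CH3CH2COOH: CH3CH2COOH → 0.623 mol, CH3CH2COO- → 0.205 mol.
pKa = −log(1.4 × 10^-5) = 4.854
Henderson–Hasselbalch with mole ratio 0.205/0.623: pH = 4.854 + (-0.483)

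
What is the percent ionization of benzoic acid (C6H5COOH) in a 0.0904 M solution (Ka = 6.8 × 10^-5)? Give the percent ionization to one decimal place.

C6H5COOH ⇌ C6H5COO- + H+; let x = [H+] at equilibrium.
x ≈ √(Ka·C₀) = √(6.8 × 10^-5 × 0.0904) = 2.48 × 10^-3 M
Fraction ionized = 2.48 × 10^-3 / 0.0904 = 0.0274 → 2.7%

2.7%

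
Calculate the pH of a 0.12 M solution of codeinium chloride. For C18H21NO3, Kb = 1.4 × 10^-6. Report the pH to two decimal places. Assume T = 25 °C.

C18H22NO3+ is the conjugate acid of the weak base C18H21NO3.
Ka = Kw/Kb = 1.0×10^-14 / 1.4 × 10^-6 = 7.14 × 10^-9
From the ICE table, Ka = [H+]²/(0.12 − [H+]) = 7.14 × 10^-9.
Neglecting [H+] in the denominator: [H+] = √(7.14 × 10^-9 × 0.12) = 2.93 × 10^-5 M
pH = −log[H+] = −log(2.93 × 10^-5) = 4.53

pH = 4.53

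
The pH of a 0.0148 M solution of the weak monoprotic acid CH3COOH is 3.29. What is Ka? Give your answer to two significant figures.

Ka = 1.8 × 10^-5

[H+] = 10^(-3.29) = 5.13 × 10^-4 M
At equilibrium [HA] = 0.0148 − 5.13 × 10^-4 = 1.43 × 10^-2 M
Ka = [H+][A-]/[HA] = (5.13 × 10^-4)² / 1.43 × 10^-2 = 1.8 × 10^-5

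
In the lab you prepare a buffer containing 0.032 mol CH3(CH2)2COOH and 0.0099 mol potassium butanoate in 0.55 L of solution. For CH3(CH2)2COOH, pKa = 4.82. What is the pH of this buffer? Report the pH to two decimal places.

pH = pKa + log([A⁻]/[HA]) = 4.82 + log(0.0099/0.032)
pH = 4.82 + (-0.510) = 4.31

pH = 4.31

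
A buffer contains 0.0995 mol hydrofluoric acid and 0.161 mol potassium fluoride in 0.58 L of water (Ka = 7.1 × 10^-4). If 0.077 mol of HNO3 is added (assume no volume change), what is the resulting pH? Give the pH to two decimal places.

pH = 2.83

After neutralization: n(HF) = 0.176 mol, n(F-) = 0.084 mol.
pKa = −log(7.1 × 10^-4) = 3.149
pH = pKa + log([A⁻]/[HA]) = 3.149 + log(0.084/0.176) = 3.149 -0.321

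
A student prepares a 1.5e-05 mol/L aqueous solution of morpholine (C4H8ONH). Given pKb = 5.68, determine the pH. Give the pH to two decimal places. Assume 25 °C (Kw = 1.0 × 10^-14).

pH = 8.67

C4H8ONH + H2O ⇌ C4H8ONH2+ + OH-
Kb = 10^(−5.68) = 2.09 × 10^-6
Kb = [OH-]²/(1.5e-05 − [OH-]) = 2.09 × 10^-6
The 5% rule fails; solving [OH-]² + Kb·[OH-] − Kb·C₀ = 0 exactly:
[OH-] = (−Kb + √(Kb² + 4·Kb·C₀))/2 = 4.65 × 10^-6 M
pOH = 5.33, so pH = 14.00 − pOH = 8.67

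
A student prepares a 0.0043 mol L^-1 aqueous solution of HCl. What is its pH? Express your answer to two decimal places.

HCl is a strong acid and dissociates completely, so [H+] = 0.0043 M.
pH = -log(0.0043) = 2.37

pH = 2.37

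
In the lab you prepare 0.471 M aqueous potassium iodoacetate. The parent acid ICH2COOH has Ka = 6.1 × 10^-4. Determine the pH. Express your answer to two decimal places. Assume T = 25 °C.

ICH2COO- is the conjugate base of the weak acid ICH2COOH.
Kb = Kw/Ka = 1.0×10^-14 / 6.1 × 10^-4 = 1.64 × 10^-11
Kb = [OH-]²/(0.471 − [OH-]) = 1.64 × 10^-11
Since Kb ≪ C₀, [OH-] ≈ √(Kb·C₀) = 2.78 × 10^-6 M.
Check: 0.00059% ionized — well under 5%, approximation valid.
pOH = −log(2.78 × 10^-6) = 5.56; pH = 14.00 − 5.56 = 8.44

pH = 8.44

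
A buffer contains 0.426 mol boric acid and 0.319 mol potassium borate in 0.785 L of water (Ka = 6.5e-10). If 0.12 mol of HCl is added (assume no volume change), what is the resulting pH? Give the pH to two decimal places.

After neutralization: n(B(OH)3) = 0.546 mol, n(B(OH)4-) = 0.199 mol.
pKa = −log(6.5 × 10^-10) = 9.187
pH = pKa + log([A⁻]/[HA]) = 9.187 + log(0.199/0.546) = 9.187 -0.438

pH = 8.75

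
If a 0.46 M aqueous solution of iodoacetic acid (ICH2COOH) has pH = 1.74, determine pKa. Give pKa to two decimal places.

[H+] = 10^(-1.74) = 1.82 × 10^-2 M
At equilibrium [HA] = 0.46 − 1.82 × 10^-2 = 4.42 × 10^-1 M
Ka = [H+][A-]/[HA] = (1.82 × 10^-2)² / 4.42 × 10^-1 = 7.49 × 10^-4
pKa = -log(7.49 × 10^-4) = 3.13

pKa = 3.13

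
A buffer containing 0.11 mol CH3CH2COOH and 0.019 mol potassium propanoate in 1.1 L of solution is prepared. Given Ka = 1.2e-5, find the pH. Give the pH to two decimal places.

pH = 4.16

pKa = −log(1.2 × 10^-5) = 4.921
Using pH = pKa + log([base]/[acid]) with [base]/[acid] = 0.019/0.11:
pH = 4.921 + (-0.763) = 4.16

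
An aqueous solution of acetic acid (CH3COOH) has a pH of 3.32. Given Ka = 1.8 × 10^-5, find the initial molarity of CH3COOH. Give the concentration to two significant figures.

C₀ = 1.3 × 10^-2 M

[H+] = 10^(-3.32) = 4.79 × 10^-4 M = x
Ka = x²/(C₀ − x) ⇒ C₀ = x + x²/Ka
C₀ = 4.79 × 10^-4 + (4.79 × 10^-4)²/(1.8 × 10^-5) = 1.32 × 10^-2 M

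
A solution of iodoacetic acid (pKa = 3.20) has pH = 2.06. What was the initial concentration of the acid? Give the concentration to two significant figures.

[H+] = 10^(-2.06) = 8.71 × 10^-3 M = x
Ka = 10^(−3.20) = 6.31 × 10^-4
Ka = x²/(C₀ − x) ⇒ C₀ = x + x²/Ka
C₀ = 8.71 × 10^-3 + (8.71 × 10^-3)²/(6.31 × 10^-4) = 1.29 × 10^-1 M

C₀ = 1.3 × 10^-1 M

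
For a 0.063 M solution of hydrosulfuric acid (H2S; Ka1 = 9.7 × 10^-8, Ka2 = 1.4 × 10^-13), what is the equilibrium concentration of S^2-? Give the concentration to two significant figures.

1.4 × 10^-13 M

First ionization gives [H+] ≈ [HS-] = 7.82 × 10^-5 M.
Second step: Ka2 = [H+][S^2-]/[HS-] ≈ [S^2-] (since [H+] ≈ [HS-]).
So [S^2-] ≈ Ka2.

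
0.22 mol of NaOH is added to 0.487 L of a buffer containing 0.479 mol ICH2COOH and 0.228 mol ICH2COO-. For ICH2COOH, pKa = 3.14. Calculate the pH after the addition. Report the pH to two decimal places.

OH- converts ICH2COOH to ICH2COO-: ICH2COOH → 0.259 mol, ICH2COO- → 0.448 mol.
pH = pKa + log(n_ICH2COO-/n_ICH2COOH) = 3.14 + log(0.448/0.259) = 3.14 + (+0.238)

pH = 3.38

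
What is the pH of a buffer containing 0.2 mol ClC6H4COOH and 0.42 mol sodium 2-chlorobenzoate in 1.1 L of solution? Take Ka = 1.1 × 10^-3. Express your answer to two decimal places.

pKa = −log(1.1 × 10^-3) = 2.959
pH = pKa + log([A⁻]/[HA]) = 2.959 + log(0.42/0.2)
pH = 2.959 + (+0.322) = 3.28

pH = 3.28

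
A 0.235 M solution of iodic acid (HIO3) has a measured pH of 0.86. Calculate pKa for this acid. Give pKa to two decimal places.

pKa = 0.71

[H+] = 10^(-0.86) = 1.38 × 10^-1 M
At equilibrium [HA] = 0.235 − 1.38 × 10^-1 = 9.70 × 10^-2 M
Ka = [H+][A-]/[HA] = (1.38 × 10^-1)² / 9.70 × 10^-2 = 1.96 × 10^-1
pKa = -log(1.96 × 10^-1) = 0.71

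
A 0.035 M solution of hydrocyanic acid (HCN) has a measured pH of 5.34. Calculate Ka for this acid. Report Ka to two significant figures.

[H+] = 10^(-5.34) = 4.57 × 10^-6 M
At equilibrium [HA] = 0.035 − 4.57 × 10^-6 = 3.50 × 10^-2 M
Ka = [H+][A-]/[HA] = (4.57 × 10^-6)² / 3.50 × 10^-2 = 6.0 × 10^-10

Ka = 6.0 × 10^-10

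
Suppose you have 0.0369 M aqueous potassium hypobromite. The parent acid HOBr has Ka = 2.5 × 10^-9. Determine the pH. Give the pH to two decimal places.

pH = 10.58

OBr- is the conjugate base of the weak acid HOBr.
Kb = Kw/Ka = 1.0×10^-14 / 2.5 × 10^-9 = 4.00 × 10^-6
Let x = [OH-] at equilibrium. Kb = x²/(0.0369 − x).
Assume x ≪ 0.0369: x ≈ √(4.00 × 10^-6 × 0.0369) = 3.84 × 10^-4 M
pOH = −log(3.84 × 10^-4) = 3.42; pH = 14.00 − 3.42 = 10.58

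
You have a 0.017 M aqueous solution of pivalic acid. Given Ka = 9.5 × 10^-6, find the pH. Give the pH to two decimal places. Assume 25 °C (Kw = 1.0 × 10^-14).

pH = 3.40

(CH3)3CCOOH ⇌ (CH3)3CCOO- + H+
From the ICE table, Ka = [H+]²/(0.017 − [H+]) = 9.5 × 10^-6.
Since Ka ≪ C₀, [H+] ≈ √(Ka·C₀) = 4.02 × 10^-4 M.
pH = −log(4.02 × 10^-4) = 3.40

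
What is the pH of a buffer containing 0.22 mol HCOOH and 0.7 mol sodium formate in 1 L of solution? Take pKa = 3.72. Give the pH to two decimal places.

Henderson–Hasselbalch: pH = pKa + log([HCOO-]/[HCOOH]) = 3.72 + log(0.7/0.22)
pH = 3.72 + (+0.503) = 4.22

pH = 4.22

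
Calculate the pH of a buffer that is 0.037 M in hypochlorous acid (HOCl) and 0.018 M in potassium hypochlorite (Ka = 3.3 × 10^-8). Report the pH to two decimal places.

pH = 7.17

pKa = −log(3.3 × 10^-8) = 7.481
pH = pKa + log([A⁻]/[HA]) = 7.481 + log(0.018/0.037)
pH = 7.481 + (-0.313) = 7.17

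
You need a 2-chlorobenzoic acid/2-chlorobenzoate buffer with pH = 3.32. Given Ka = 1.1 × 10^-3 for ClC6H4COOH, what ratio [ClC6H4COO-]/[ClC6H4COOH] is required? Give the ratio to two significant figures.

pKa = -log(1.1 × 10^-3) = 2.959
pH = pKa + log(r) ⇒ log(r) = 3.32 − 2.959 = +0.361
r = [ClC6H4COO-]/[ClC6H4COOH] = 10^(+0.361) = 2.3

ratio = 2.3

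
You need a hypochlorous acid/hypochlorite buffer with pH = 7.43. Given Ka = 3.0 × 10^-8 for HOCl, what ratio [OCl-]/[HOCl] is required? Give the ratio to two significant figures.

ratio = 0.81

pKa = -log(3.0 × 10^-8) = 7.523
pH = pKa + log(r) ⇒ log(r) = 7.43 − 7.523 = -0.093
r = [OCl-]/[HOCl] = 10^(-0.093) = 0.807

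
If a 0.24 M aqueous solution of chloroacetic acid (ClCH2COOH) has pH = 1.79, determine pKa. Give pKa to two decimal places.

[H+] = 10^(-1.79) = 1.62 × 10^-2 M
At equilibrium [HA] = 0.24 − 1.62 × 10^-2 = 2.24 × 10^-1 M
Ka = [H+][A-]/[HA] = (1.62 × 10^-2)² / 2.24 × 10^-1 = 1.17 × 10^-3
pKa = -log(1.17 × 10^-3) = 2.93

pKa = 2.93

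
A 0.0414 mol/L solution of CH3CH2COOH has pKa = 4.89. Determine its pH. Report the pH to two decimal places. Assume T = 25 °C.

CH3CH2COOH ⇌ CH3CH2COO- + H+
Ka = 10^(−4.89) = 1.29 × 10^-5
Ka = x²/(0.0414 − x) = 1.29 × 10^-5
Neglecting x in the denominator: x = √(1.29 × 10^-5 × 0.0414) = 7.31 × 10^-4 M
pH = −log(7.31 × 10^-4) = 3.14

pH = 3.14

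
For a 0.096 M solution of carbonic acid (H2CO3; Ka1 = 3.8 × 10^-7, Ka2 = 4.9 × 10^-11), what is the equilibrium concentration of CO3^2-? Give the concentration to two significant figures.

4.9 × 10^-11 M

First ionization gives [H+] ≈ [HCO3-] = 1.91 × 10^-4 M.
Second step: Ka2 = [H+][CO3^2-]/[HCO3-] ≈ [CO3^2-] (since [H+] ≈ [HCO3-]).
So [CO3^2-] ≈ Ka2.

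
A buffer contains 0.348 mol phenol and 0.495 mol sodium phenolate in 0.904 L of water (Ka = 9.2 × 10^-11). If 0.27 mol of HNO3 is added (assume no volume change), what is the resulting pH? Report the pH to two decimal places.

After neutralization: n(C6H5OH) = 0.618 mol, n(C6H5O-) = 0.225 mol.
pKa = −log(9.2 × 10^-11) = 10.036
pH = pKa + log([A⁻]/[HA]) = 10.036 + log(0.225/0.618) = 10.036 -0.439

pH = 9.60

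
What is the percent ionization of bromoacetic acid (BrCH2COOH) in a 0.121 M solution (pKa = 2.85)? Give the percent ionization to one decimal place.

10.2%

BrCH2COOH ⇌ BrCH2COO- + H+; let x = [H+] at equilibrium.
Ka = 10^(−2.85) = 1.41 × 10^-3
Ka = x²/(C₀ − x); solving the quadratic gives x = 1.24 × 10^-2 M.
% ionization = x/C₀ × 100% = 1.24 × 10^-2/0.121 × 100% = 10.2%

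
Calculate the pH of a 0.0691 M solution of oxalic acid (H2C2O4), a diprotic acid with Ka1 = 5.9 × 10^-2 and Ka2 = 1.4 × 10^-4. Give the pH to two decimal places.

pH = 1.39

Since Ka1 ≫ Ka2, the first ionization dominates [H+].
Ka1 = x²/(0.0691 − x) = 5.9 × 10^-2
Solving the quadratic: x = (−Ka1 + √(Ka1² + 4·Ka1·C₀))/2 = 4.08 × 10^-2 M
pH = −log(4.08 × 10^-2) = 1.39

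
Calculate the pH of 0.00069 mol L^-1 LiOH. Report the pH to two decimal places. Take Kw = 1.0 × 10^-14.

LiOH is a strong base; [OH-] = 0.00069 M.
pOH = -log(0.00069) = 3.16
pH = 14.00 - 3.16 = 10.84

pH = 10.84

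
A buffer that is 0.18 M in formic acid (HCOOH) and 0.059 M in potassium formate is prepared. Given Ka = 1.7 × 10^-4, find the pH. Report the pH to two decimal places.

pH = 3.29

pKa = −log(1.7 × 10^-4) = 3.770
Henderson–Hasselbalch: pH = pKa + log([HCOO-]/[HCOOH]) = 3.770 + log(0.059/0.18)
pH = 3.770 + (-0.484) = 3.29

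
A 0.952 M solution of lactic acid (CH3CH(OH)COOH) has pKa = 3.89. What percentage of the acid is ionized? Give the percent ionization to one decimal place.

1.2%

CH3CH(OH)COOH ⇌ CH3CH(OH)COO- + H+; let x = [H+] at equilibrium.
Ka = 10^(−3.89) = 1.29 × 10^-4
x ≈ √(Ka·C₀) = √(1.29 × 10^-4 × 0.952) = 1.11 × 10^-2 M
Fraction ionized = 1.11 × 10^-2 / 0.952 = 0.0117 → 1.2%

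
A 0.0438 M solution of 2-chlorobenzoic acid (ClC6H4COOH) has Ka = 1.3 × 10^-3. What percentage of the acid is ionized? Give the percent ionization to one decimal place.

15.8%

ClC6H4COOH ⇌ ClC6H4COO- + H+; let x = [H+] at equilibrium.
Ka = x²/(C₀ − x); solving the quadratic gives x = 6.92 × 10^-3 M.
% ionization = x/C₀ × 100% = 6.92 × 10^-3/0.0438 × 100% = 15.8%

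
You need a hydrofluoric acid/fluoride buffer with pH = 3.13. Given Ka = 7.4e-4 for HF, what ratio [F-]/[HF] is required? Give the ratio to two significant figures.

ratio = 1.0

pKa = -log(7.4 × 10^-4) = 3.131
pH = pKa + log(r) ⇒ log(r) = 3.13 − 3.131 = -0.001
r = [F-]/[HF] = 10^(-0.001) = 0.998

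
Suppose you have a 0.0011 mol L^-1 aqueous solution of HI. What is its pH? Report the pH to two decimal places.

pH = 2.96

HI is a strong acid and dissociates completely, so [H+] = 0.0011 M.
pH = -log(0.0011) = 2.96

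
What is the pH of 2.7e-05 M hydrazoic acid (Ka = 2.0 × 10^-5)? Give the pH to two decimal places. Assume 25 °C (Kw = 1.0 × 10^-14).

HN3 ⇌ N3- + H+
Ka = [H+]²/(2.7e-05 − [H+]) = 2.0 × 10^-5
Here C₀/Ka ≈ 1.35, so the small-[H+] approximation fails. Use the quadratic:
[H+] = (−Ka + √(Ka² + 4·Ka·C₀))/2 = 1.53 × 10^-5 M
pH = −log[H+] = −log(1.53 × 10^-5) = 4.82

pH = 4.82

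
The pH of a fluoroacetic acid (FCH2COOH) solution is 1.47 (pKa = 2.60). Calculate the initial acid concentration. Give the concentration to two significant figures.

[H+] = 10^(-1.47) = 3.39 × 10^-2 M = x
Ka = 10^(−2.60) = 2.51 × 10^-3
Ka = x²/(C₀ − x) ⇒ C₀ = x + x²/Ka
C₀ = 3.39 × 10^-2 + (3.39 × 10^-2)²/(2.51 × 10^-3) = 4.92 × 10^-1 M

C₀ = 4.9 × 10^-1 M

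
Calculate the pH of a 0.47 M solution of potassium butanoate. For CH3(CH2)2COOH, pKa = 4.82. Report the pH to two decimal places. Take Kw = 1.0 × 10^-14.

pH = 9.25

CH3(CH2)2COO- is the conjugate base of the weak acid CH3(CH2)2COOH.
Ka = 10^(−4.82) = 1.51 × 10^-5
Kb = Kw/Ka = 1.0×10^-14 / 1.51 × 10^-5 = 6.62 × 10^-10
From the ICE table, Kb = x²/(0.47 − x) = 6.62 × 10^-10.
Since Kb ≪ C₀, x ≈ √(Kb·C₀) = 1.76 × 10^-5 M.
Check: 0.0038% ionized — well under 5%, approximation valid.
pOH = 4.75, so pH = 14.00 − pOH = 9.25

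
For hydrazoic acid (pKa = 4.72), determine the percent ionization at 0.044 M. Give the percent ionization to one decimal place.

HN3 ⇌ N3- + H+; let x = [H+] at equilibrium.
Ka = 10^(−4.72) = 1.91 × 10^-5
x ≈ √(Ka·C₀) = √(1.91 × 10^-5 × 0.044) = 9.17 × 10^-4 M
Fraction ionized = 9.17 × 10^-4 / 0.044 = 0.0208 → 2.1%

2.1%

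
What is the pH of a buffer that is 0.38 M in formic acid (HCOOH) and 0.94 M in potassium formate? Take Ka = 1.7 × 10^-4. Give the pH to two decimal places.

pH = 4.16

pKa = −log(1.7 × 10^-4) = 3.770
Using pH = pKa + log([base]/[acid]) with [base]/[acid] = 0.94/0.38:
pH = 3.770 + (+0.393) = 4.16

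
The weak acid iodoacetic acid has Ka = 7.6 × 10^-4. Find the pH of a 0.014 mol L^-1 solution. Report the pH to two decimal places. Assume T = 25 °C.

ICH2COOH ⇌ ICH2COO- + H+
Ka = x²/(0.014 − x) = 7.6 × 10^-4
x is not negligible relative to C₀; solve x² + 0.00076·x − 1.06e-05 = 0.
x = (−Ka + √(Ka² + 4·Ka·C₀))/2 = 2.90 × 10^-3 M
pH = −log[H+] = −log(2.90 × 10^-3) = 2.54

pH = 2.54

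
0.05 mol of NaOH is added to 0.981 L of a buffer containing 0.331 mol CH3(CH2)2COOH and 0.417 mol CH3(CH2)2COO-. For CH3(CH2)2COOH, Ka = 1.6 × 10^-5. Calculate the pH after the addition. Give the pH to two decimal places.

OH- converts CH3(CH2)2COOH to CH3(CH2)2COO-: CH3(CH2)2COOH → 0.281 mol, CH3(CH2)2COO- → 0.467 mol.
pKa = −log(1.6 × 10^-5) = 4.796
pH = pKa + log(n_CH3(CH2)2COO-/n_CH3(CH2)2COOH) = 4.796 + log(0.467/0.281) = 4.796 + (+0.221)

pH = 5.02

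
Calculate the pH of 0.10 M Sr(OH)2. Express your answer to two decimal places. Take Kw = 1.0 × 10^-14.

pH = 13.30

Sr(OH)2 is a strong base (each formula unit releases 2 OH-); [OH-] = 0.2 M.
pOH = -log(0.2) = 0.70
pH = 14.00 - 0.70 = 13.30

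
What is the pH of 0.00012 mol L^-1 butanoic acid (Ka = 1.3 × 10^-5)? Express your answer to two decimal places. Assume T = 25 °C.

CH3(CH2)2COOH ⇌ CH3(CH2)2COO- + H+
From the ICE table, Ka = [H+]²/(0.00012 − [H+]) = 1.3 × 10^-5.
[H+] is not negligible relative to C₀; solve [H+]² + 1.3e-05·[H+] − 1.56e-09 = 0.
[H+] = [−1.3e-05 + √(1.3e-05² + 6.24e-09)]/2 = 3.35 × 10^-5 M
pH = −log(3.35 × 10^-5) = 4.47

pH = 4.47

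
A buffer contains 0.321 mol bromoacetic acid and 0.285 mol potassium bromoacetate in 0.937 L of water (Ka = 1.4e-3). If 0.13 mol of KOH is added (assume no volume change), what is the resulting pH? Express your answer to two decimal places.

pH = 3.19

OH- converts BrCH2COOH to BrCH2COO-: BrCH2COOH → 0.191 mol, BrCH2COO- → 0.415 mol.
pKa = −log(1.4 × 10^-3) = 2.854
pH = pKa + log(n_BrCH2COO-/n_BrCH2COOH) = 2.854 + log(0.415/0.191) = 2.854 + (+0.337)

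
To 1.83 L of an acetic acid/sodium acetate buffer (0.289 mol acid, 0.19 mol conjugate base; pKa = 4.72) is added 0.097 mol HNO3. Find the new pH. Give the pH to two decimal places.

Added H+ converts CH3COO- to CH3COOH: CH3COOH → 0.386 mol, CH3COO- → 0.093 mol.
Henderson–Hasselbalch with mole ratio 0.093/0.386: pH = 4.72 + (-0.618)

pH = 4.10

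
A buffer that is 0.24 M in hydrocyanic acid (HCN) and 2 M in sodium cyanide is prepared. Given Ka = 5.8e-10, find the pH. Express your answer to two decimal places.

pKa = −log(5.8 × 10^-10) = 9.237
pH = pKa + log([A⁻]/[HA]) = 9.237 + log(2/0.24)
pH = 9.237 + (+0.921) = 10.16

pH = 10.16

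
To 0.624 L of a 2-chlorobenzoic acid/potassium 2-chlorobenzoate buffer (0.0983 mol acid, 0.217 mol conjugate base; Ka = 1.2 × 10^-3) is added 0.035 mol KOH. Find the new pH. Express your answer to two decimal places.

pH = 3.52

After neutralization: n(ClC6H4COOH) = 0.0633 mol, n(ClC6H4COO-) = 0.252 mol.
pKa = −log(1.2 × 10^-3) = 2.921
pH = pKa + log(n_ClC6H4COO-/n_ClC6H4COOH) = 2.921 + log(0.252/0.0633) = 2.921 + (+0.600)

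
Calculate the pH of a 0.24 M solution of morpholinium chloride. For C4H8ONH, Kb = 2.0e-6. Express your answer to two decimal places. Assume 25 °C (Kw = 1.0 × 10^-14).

C4H8ONH2+ is the conjugate acid of the weak base C4H8ONH.
Ka = Kw/Kb = 1.0×10^-14 / 2.0 × 10^-6 = 5.00 × 10^-9
From the ICE table, Ka = x²/(0.24 − x) = 5.00 × 10^-9.
Neglecting x in the denominator: x = √(5.00 × 10^-9 × 0.24) = 3.46 × 10^-5 M
(x/C₀ = 0.014% < 5%, so the approximation holds.)
pH = −log[H+] = −log(3.46 × 10^-5) = 4.46

pH = 4.46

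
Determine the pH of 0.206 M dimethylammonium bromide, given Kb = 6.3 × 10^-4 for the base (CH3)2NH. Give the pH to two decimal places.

(CH3)2NH2+ is the conjugate acid of the weak base (CH3)2NH.
Ka = Kw/Kb = 1.0×10^-14 / 6.3 × 10^-4 = 1.59 × 10^-11
Let x = [H+] at equilibrium. Ka = x²/(0.206 − x).
Since Ka ≪ C₀, x ≈ √(Ka·C₀) = 1.81 × 10^-6 M.
Check: 0.00088% ionized — well under 5%, approximation valid.
pH = −log[H+] = −log(1.81 × 10^-6) = 5.74

pH = 5.74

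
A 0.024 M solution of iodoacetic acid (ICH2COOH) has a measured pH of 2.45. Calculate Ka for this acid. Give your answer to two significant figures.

Ka = 6.2 × 10^-4

[H+] = 10^(-2.45) = 3.55 × 10^-3 M
At equilibrium [HA] = 0.024 − 3.55 × 10^-3 = 2.04 × 10^-2 M
Ka = [H+][A-]/[HA] = (3.55 × 10^-3)² / 2.04 × 10^-2 = 6.2 × 10^-4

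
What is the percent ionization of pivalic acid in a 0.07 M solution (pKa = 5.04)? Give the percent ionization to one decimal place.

(CH3)3CCOOH ⇌ (CH3)3CCOO- + H+; let x = [H+] at equilibrium.
Ka = 10^(−5.04) = 9.12 × 10^-6
x ≈ √(Ka·C₀) = √(9.12 × 10^-6 × 0.07) = 7.99 × 10^-4 M
Fraction ionized = 7.99 × 10^-4 / 0.07 = 0.0114 → 1.1%

1.1%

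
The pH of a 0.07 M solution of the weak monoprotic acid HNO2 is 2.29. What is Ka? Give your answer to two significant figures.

Ka = 4.1 × 10^-4

[H+] = 10^(-2.29) = 5.13 × 10^-3 M
At equilibrium [HA] = 0.07 − 5.13 × 10^-3 = 6.49 × 10^-2 M
Ka = [H+][A-]/[HA] = (5.13 × 10^-3)² / 6.49 × 10^-2 = 4.1 × 10^-4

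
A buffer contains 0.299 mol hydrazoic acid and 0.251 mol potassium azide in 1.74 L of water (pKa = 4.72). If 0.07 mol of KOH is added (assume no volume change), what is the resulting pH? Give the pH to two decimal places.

pH = 4.87

After neutralization: n(HN3) = 0.229 mol, n(N3-) = 0.321 mol.
Henderson–Hasselbalch with mole ratio 0.321/0.229: pH = 4.72 + (+0.147)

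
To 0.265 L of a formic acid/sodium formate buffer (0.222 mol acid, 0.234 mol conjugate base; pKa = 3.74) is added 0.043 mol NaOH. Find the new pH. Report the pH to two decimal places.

After neutralization: n(HCOOH) = 0.179 mol, n(HCOO-) = 0.277 mol.
pH = pKa + log(n_HCOO-/n_HCOOH) = 3.74 + log(0.277/0.179) = 3.74 + (+0.190)

pH = 3.93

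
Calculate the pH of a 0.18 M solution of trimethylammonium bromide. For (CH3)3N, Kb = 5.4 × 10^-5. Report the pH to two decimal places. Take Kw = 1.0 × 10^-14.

(CH3)3NH+ is the conjugate acid of the weak base (CH3)3N.
Ka = Kw/Kb = 1.0×10^-14 / 5.4 × 10^-5 = 1.85 × 10^-10
From the ICE table, Ka = [H+]²/(0.18 − [H+]) = 1.85 × 10^-10.
Since Ka ≪ C₀, [H+] ≈ √(Ka·C₀) = 5.77 × 10^-6 M.
pH = −log(5.77 × 10^-6) = 5.24

pH = 5.24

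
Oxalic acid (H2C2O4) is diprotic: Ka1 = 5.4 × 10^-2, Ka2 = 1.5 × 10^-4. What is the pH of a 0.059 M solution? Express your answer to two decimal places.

pH = 1.45

Ka1 ≫ Ka2, so treat the first dissociation as the only significant source of H+.
Ka1 = x²/(0.059 − x) = 5.4 × 10^-2
Solving the quadratic: x = (−Ka1 + √(Ka1² + 4·Ka1·C₀))/2 = 3.56 × 10^-2 M
pH = −log(3.56 × 10^-2) = 1.45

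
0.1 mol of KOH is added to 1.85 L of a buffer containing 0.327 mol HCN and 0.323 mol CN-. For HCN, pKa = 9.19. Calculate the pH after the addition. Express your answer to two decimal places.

After neutralization: n(HCN) = 0.227 mol, n(CN-) = 0.423 mol.
pH = pKa + log(n_CN-/n_HCN) = 9.19 + log(0.423/0.227) = 9.19 + (+0.270)

pH = 9.46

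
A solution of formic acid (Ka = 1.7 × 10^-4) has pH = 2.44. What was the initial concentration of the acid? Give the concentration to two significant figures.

[H+] = 10^(-2.44) = 3.63 × 10^-3 M = x
Ka = x²/(C₀ − x) ⇒ C₀ = x + x²/Ka
C₀ = 3.63 × 10^-3 + (3.63 × 10^-3)²/(1.7 × 10^-4) = 8.11 × 10^-2 M

C₀ = 8.1 × 10^-2 M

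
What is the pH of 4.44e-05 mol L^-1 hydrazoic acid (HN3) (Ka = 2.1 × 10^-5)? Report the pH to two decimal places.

pH = 4.66

HN3 ⇌ N3- + H+
From the ICE table, Ka = [H+]²/(4.44e-05 − [H+]) = 2.1 × 10^-5.
[H+] is not negligible relative to C₀; solve [H+]² + 2.1e-05·[H+] − 9.32e-10 = 0.
[H+] = (−Ka + √(Ka² + 4·Ka·C₀))/2 = 2.18 × 10^-5 M
pH = −log[H+] = −log(2.18 × 10^-5) = 4.66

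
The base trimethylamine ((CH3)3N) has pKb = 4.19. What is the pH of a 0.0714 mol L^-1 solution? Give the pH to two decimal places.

(CH3)3N + H2O ⇌ (CH3)3NH+ + OH-
Kb = 10^(−4.19) = 6.46 × 10^-5
Kb = [OH-]²/(0.0714 − [OH-]) = 6.46 × 10^-5
Assume [OH-] ≪ 0.0714: [OH-] ≈ √(6.46 × 10^-5 × 0.0714) = 2.15 × 10^-3 M
Check: 3% ionized — well under 5%, approximation valid.
pOH = 2.67, so pH = 14.00 − pOH = 11.33

pH = 11.33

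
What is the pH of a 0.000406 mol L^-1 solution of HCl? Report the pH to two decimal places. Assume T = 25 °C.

pH = 3.39

HCl is a strong acid and dissociates completely, so [H+] = 0.000406 M.
pH = -log(0.000406) = 3.39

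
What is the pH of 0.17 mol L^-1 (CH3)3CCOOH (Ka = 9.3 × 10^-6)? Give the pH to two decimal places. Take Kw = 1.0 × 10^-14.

pH = 2.90

(CH3)3CCOOH ⇌ (CH3)3CCOO- + H+
From the ICE table, Ka = x²/(0.17 − x) = 9.3 × 10^-6.
Since Ka ≪ C₀, x ≈ √(Ka·C₀) = 1.26 × 10^-3 M.
(x/C₀ = 0.74% < 5%, so the approximation holds.)
pH = −log(1.26 × 10^-3) = 2.90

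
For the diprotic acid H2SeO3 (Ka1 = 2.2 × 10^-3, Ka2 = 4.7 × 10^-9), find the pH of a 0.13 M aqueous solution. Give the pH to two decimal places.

pH = 1.80

Since Ka1 ≫ Ka2, the first ionization dominates [H+].
Ka1 = x²/(0.13 − x) = 2.2 × 10^-3
Solving the quadratic: x = (−Ka1 + √(Ka1² + 4·Ka1·C₀))/2 = 1.58 × 10^-2 M
pH = −log(1.58 × 10^-2) = 1.80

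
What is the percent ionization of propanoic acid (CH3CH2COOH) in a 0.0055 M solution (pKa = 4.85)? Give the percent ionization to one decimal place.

4.9%

CH3CH2COOH ⇌ CH3CH2COO- + H+; let x = [H+] at equilibrium.
Ka = 10^(−4.85) = 1.41 × 10^-5
Solve x² + 1.41e-05x − 7.76e-08 = 0 → x = 2.72 × 10^-4 M
% ionization = x/C₀ × 100% = 2.72 × 10^-4/0.0055 × 100% = 4.9%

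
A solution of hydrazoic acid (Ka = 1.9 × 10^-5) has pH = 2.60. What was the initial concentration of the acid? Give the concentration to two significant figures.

C₀ = 3.3 × 10^-1 M

[H+] = 10^(-2.60) = 2.51 × 10^-3 M = x
Ka = x²/(C₀ − x) ⇒ C₀ = x + x²/Ka
C₀ = 2.51 × 10^-3 + (2.51 × 10^-3)²/(1.9 × 10^-5) = 3.34 × 10^-1 M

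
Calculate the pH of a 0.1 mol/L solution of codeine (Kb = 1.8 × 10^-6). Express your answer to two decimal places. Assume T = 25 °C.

C18H21NO3 + H2O ⇌ C18H22NO3+ + OH-
Let x = [OH-] at equilibrium. Kb = x²/(0.1 − x).
Assume x ≪ 0.1: x ≈ √(1.8 × 10^-6 × 0.1) = 4.24 × 10^-4 M
(x/C₀ = 0.42% < 5%, so the approximation holds.)
pOH = 3.37, so pH = 14.00 − pOH = 10.63

pH = 10.63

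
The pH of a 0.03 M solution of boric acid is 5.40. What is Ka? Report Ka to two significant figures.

[H+] = 10^(-5.40) = 3.98 × 10^-6 M
At equilibrium [HA] = 0.03 − 3.98 × 10^-6 = 3.00 × 10^-2 M
Ka = [H+][A-]/[HA] = (3.98 × 10^-6)² / 3.00 × 10^-2 = 5.3 × 10^-10

Ka = 5.3 × 10^-10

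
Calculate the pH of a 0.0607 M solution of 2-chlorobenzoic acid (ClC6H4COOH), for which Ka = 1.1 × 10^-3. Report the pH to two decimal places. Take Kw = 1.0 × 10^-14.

ClC6H4COOH ⇌ ClC6H4COO- + H+
Ka = [H+]²/(0.0607 − [H+]) = 1.1 × 10^-3
The 5% rule fails; solving [H+]² + Ka·[H+] − Ka·C₀ = 0 exactly:
[H+] = [−0.0011 + √(0.0011² + 0.000267)]/2 = 7.64 × 10^-3 M
pH = −log(7.64 × 10^-3) = 2.12

pH = 2.12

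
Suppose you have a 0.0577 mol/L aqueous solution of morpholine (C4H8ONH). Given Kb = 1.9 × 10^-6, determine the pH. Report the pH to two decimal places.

C4H8ONH + H2O ⇌ C4H8ONH2+ + OH-
Kb = x²/(0.0577 − x) = 1.9 × 10^-6
Neglecting x in the denominator: x = √(1.9 × 10^-6 × 0.0577) = 3.31 × 10^-4 M
Check: 0.57% ionized — well under 5%, approximation valid.
pOH = −log(3.31 × 10^-4) = 3.48; pH = 14.00 − 3.48 = 10.52

pH = 10.52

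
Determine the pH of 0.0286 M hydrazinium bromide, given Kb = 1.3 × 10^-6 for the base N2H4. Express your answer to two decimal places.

pH = 4.83

N2H5+ is the conjugate acid of the weak base N2H4.
Ka = Kw/Kb = 1.0×10^-14 / 1.3 × 10^-6 = 7.69 × 10^-9
From the ICE table, Ka = [H+]²/(0.0286 − [H+]) = 7.69 × 10^-9.
Assume [H+] ≪ 0.0286: [H+] ≈ √(7.69 × 10^-9 × 0.0286) = 1.48 × 10^-5 M
Check: 0.052% ionized — well under 5%, approximation valid.
pH = −log(1.48 × 10^-5) = 4.83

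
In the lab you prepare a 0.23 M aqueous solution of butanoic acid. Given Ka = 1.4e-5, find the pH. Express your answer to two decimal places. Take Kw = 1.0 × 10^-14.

CH3(CH2)2COOH ⇌ CH3(CH2)2COO- + H+
Ka = [H+]²/(0.23 − [H+]) = 1.4 × 10^-5
Since Ka ≪ C₀, [H+] ≈ √(Ka·C₀) = 1.79 × 10^-3 M.
([H+]/C₀ = 0.78% < 5%, so the approximation holds.)
pH = −log(1.79 × 10^-3) = 2.75

pH = 2.75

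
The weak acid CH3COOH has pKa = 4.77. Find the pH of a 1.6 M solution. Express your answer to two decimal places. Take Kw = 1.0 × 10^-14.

CH3COOH ⇌ CH3COO- + H+
Ka = 10^(−4.77) = 1.70 × 10^-5
Ka = [H+]²/(1.6 − [H+]) = 1.70 × 10^-5
Neglecting [H+] in the denominator: [H+] = √(1.70 × 10^-5 × 1.6) = 5.22 × 10^-3 M
Check: 0.33% ionized — well under 5%, approximation valid.
pH = −log(5.22 × 10^-3) = 2.28

pH = 2.28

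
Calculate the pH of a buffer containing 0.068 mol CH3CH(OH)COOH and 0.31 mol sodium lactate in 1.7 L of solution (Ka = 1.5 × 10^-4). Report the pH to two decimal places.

pH = 4.48

pKa = −log(1.5 × 10^-4) = 3.824
Using pH = pKa + log([base]/[acid]) with [base]/[acid] = 0.31/0.068:
pH = 3.824 + (+0.659) = 4.48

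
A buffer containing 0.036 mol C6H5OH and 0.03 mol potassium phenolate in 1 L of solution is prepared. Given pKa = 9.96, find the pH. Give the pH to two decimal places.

pH = 9.88

pH = pKa + log([A⁻]/[HA]) = 9.96 + log(0.03/0.036)
pH = 9.96 + (-0.079) = 9.88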